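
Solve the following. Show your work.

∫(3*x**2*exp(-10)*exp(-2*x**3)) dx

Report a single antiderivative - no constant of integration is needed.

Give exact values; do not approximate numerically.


Step 1. Substitute u = x**3 + 5, turning ∫(3*x**2*exp(-10)*exp(-2*x**3)) dx into ∫(exp(-2*u)) du: now ∫(exp(-2*u)) du.
Step 2. Evaluate the standard form: now -exp(-2*u)/2.
Step 3. Substitute back u = x**3 + 5: now -exp(-2*x**3 - 10)/2.
Answer: -exp(-2*x**3 - 10)/2.


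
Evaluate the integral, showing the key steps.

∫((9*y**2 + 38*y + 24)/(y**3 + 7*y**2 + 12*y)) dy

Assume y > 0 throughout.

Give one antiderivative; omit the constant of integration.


Step 1. Decompose ∫((9*y**2 + 38*y + 24)/(y**3 + 7*y**2 + 12*y)) dy by partial fractions, (9*y**2 + 38*y + 24)/(y**3 + 7*y**2 + 12*y) = 4/(y + 4) + 3/(y + 3) + 2/y: now ∫(2/y) dy + ∫(3/(y + 3)) dy + ∫(4/(y + 4)) dy.
Step 2. Evaluate the standard form [assuming y > -3]: now 3*log(y + 3) + ∫(2/y) dy + ∫(4/(y + 4)) dy.
Step 3. Evaluate the standard form [assuming y > -4]: now 3*log(y + 3) + 4*log(y + 4) + ∫(2/y) dy.
Step 4. Evaluate the standard form [assuming y > 0]: now 2*log(y) + 3*log(y + 3) + 4*log(y + 4).
Answer: 2*log(y) + 3*log(y + 3) + 4*log(y + 4).


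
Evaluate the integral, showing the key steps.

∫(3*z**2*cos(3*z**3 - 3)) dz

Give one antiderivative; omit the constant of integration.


Step 1. Substitute u = z**3 - 1, turning ∫(3*z**2*cos(3*z**3 - 3)) dz into ∫(cos(3*u)) du: now ∫(cos(3*u)) du.
Step 2. Evaluate the standard form: now sin(3*u)/3.
Step 3. Substitute back u = z**3 - 1: now sin(3*z**3 - 3)/3.
Answer: sin(3*z**3 - 3)/3.


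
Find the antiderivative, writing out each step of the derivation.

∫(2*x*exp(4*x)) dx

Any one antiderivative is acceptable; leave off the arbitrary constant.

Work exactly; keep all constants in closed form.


Step 1. Integrate ∫(2*x*exp(4*x)) dx by parts with u = x, dv = (2*exp(4*x)) dx, so v = exp(4*x)/2: now x*exp(4*x)/2 + ∫(-exp(4*x)/2) dx.
Step 2. Evaluate the standard form: now x*exp(4*x)/2 - exp(4*x)/8.
Answer: x*exp(4*x)/2 - exp(4*x)/8.


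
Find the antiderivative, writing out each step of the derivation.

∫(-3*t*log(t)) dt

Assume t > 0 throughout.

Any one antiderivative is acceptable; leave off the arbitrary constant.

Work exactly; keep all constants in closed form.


Step 1. Integrate ∫(-3*t*log(t)) dt by parts with u = log(t), dv = (-3*t) dt, so v = -3*t**2/2 [assuming t > 0]: now -3*t**2*log(t)/2 + ∫(3*t/2) dt.
Step 2. Evaluate the standard form: now -3*t**2*log(t)/2 + 3*t**2/4.
Answer: -3*t**2*log(t)/2 + 3*t**2/4.


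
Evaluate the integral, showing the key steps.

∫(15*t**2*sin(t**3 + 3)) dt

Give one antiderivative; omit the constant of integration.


Step 1. Substitute u = t**3 + 3, turning ∫(15*t**2*sin(t**3 + 3)) dt into ∫(5*sin(u)) du: now ∫(5*sin(u)) du.
Step 2. Evaluate the standard form: now -5*cos(u).
Step 3. Substitute back u = t**3 + 3: now -5*cos(t**3 + 3).
Answer: -5*cos(t**3 + 3).


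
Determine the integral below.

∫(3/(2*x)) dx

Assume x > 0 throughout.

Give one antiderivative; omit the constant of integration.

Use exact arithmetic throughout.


Answer: 3*log(x)/2.


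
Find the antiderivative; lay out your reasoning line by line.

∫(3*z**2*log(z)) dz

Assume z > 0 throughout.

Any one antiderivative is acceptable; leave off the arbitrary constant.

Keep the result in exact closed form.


Step 1. Integrate ∫(3*z**2*log(z)) dz by parts with u = log(z), dv = (3*z**2) dz, so v = z**3 [assuming z > 0]: now z**3*log(z) + ∫(-z**2) dz.
Step 2. Evaluate the standard form: now z**3*log(z) - z**3/3.
Answer: z**3*log(z) - z**3/3.


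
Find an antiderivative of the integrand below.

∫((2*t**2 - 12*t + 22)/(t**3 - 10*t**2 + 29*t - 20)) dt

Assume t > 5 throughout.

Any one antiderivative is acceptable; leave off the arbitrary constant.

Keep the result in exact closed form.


Answer: 3*log(t - 5) - 2*log(t - 4) + log(t - 1).


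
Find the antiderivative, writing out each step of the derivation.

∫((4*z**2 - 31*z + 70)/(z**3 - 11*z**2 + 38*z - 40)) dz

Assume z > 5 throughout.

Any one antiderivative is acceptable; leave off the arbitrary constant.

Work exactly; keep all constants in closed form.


Step 1. Decompose ∫((4*z**2 - 31*z + 70)/(z**3 - 11*z**2 + 38*z - 40)) dz by partial fractions, (4*z**2 - 31*z + 70)/(z**3 - 11*z**2 + 38*z - 40) = 4/(z - 2) - 5/(z - 4) + 5/(z - 5): now ∫(5/(z - 5)) dz + ∫(-5/(z - 4)) dz + ∫(4/(z - 2)) dz.
Step 2. Evaluate the standard form [assuming z > 4]: now -5*log(z - 4) + ∫(5/(z - 5)) dz + ∫(4/(z - 2)) dz.
Step 3. Evaluate the standard form [assuming z > 5]: now 5*log(z - 5) - 5*log(z - 4) + ∫(4/(z - 2)) dz.
Step 4. Evaluate the standard form [assuming z > 2]: now 5*log(z - 5) - 5*log(z - 4) + 4*log(z - 2).
Answer: 5*log(z - 5) - 5*log(z - 4) + 4*log(z - 2).


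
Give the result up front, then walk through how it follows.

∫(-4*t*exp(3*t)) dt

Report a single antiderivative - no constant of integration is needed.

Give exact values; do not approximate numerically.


The answer is -4*t*exp(3*t)/3 + 4*exp(3*t)/9.
Step 1. Integrate ∫(-4*t*exp(3*t)) dt by parts with u = t, dv = (-4*exp(3*t)) dt, so v = -4*exp(3*t)/3: now -4*t*exp(3*t)/3 + ∫(4*exp(3*t)/3) dt.
Step 2. Evaluate the standard form: now -4*t*exp(3*t)/3 + 4*exp(3*t)/9.
Answer: -4*t*exp(3*t)/3 + 4*exp(3*t)/9.


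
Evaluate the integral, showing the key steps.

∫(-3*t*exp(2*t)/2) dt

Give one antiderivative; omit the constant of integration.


Step 1. Integrate ∫(-3*t*exp(2*t)/2) dt by parts with u = t, dv = (-3*exp(2*t)/2) dt, so v = -3*exp(2*t)/4: now -3*t*exp(2*t)/4 + ∫(3*exp(2*t)/4) dt.
Step 2. Evaluate the standard form: now -3*t*exp(2*t)/4 + 3*exp(2*t)/8.
Answer: -3*t*exp(2*t)/4 + 3*exp(2*t)/8.


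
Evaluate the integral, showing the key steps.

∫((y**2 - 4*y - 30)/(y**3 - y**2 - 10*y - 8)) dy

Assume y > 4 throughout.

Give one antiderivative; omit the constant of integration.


Step 1. Decompose ∫((y**2 - 4*y - 30)/(y**3 - y**2 - 10*y - 8)) dy by partial fractions, (y**2 - 4*y - 30)/(y**3 - y**2 - 10*y - 8) = -3/(y + 2) + 5/(y + 1) - 1/(y - 4): now ∫(-1/(y - 4)) dy + ∫(5/(y + 1)) dy + ∫(-3/(y + 2)) dy.
Step 2. Evaluate the standard form [assuming y > -1]: now 5*log(y + 1) + ∫(-1/(y - 4)) dy + ∫(-3/(y + 2)) dy.
Step 3. Evaluate the standard form [assuming y > 4]: now -log(y - 4) + 5*log(y + 1) + ∫(-3/(y + 2)) dy.
Step 4. Evaluate the standard form [assuming y > -2]: now -log(y - 4) + 5*log(y + 1) - 3*log(y + 2).
Answer: -log(y - 4) + 5*log(y + 1) - 3*log(y + 2).


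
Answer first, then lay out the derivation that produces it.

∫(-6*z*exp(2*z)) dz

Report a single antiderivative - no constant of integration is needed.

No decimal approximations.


The answer is -3*z*exp(2*z) + 3*exp(2*z)/2.
Step 1. Integrate ∫(-6*z*exp(2*z)) dz by parts with u = z, dv = (-6*exp(2*z)) dz, so v = -3*exp(2*z): now -3*z*exp(2*z) + ∫(3*exp(2*z)) dz.
Step 2. Evaluate the standard form: now -3*z*exp(2*z) + 3*exp(2*z)/2.
Answer: -3*z*exp(2*z) + 3*exp(2*z)/2.


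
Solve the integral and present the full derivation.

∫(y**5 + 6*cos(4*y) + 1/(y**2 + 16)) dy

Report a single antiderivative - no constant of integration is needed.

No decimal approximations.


Step 1. Rewrite: now ∫(y**5) dy + ∫(1/(y**2 + 16)) dy + ∫(6*cos(4*y)) dy.
Step 2. Evaluate the standard form: now y**6/6 + ∫(1/(y**2 + 16)) dy + ∫(6*cos(4*y)) dy.
Step 3. Evaluate the standard form: now y**6/6 + atan(y/4)/4 + ∫(6*cos(4*y)) dy.
Step 4. Evaluate the standard form: now y**6/6 + 3*sin(4*y)/2 + atan(y/4)/4.
Answer: y**6/6 + 3*sin(4*y)/2 + atan(y/4)/4.


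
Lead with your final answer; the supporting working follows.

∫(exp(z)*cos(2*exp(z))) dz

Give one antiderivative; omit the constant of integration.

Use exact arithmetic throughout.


The answer is sin(2*exp(z))/2.
Step 1. Substitute u = exp(z), turning ∫(exp(z)*cos(2*exp(z))) dz into ∫(cos(2*u)) du: now ∫(cos(2*u)) du.
Step 2. Evaluate the standard form: now sin(2*u)/2.
Step 3. Substitute back u = exp(z): now sin(2*exp(z))/2.
Answer: sin(2*exp(z))/2.


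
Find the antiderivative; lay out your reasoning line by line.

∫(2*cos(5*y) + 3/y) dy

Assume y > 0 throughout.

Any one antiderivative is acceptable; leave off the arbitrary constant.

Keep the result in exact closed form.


Step 1. Rewrite: now ∫(3/y) dy + ∫(2*cos(5*y)) dy.
Step 2. Evaluate the standard form: now 2*sin(5*y)/5 + ∫(3/y) dy.
Step 3. Evaluate the standard form [assuming y > 0]: now 3*log(y) + 2*sin(5*y)/5.
Answer: 3*log(y) + 2*sin(5*y)/5.


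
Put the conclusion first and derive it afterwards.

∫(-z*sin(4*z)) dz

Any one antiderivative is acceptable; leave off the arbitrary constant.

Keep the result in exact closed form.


The answer is z*cos(4*z)/4 - sin(4*z)/16.
Step 1. Integrate ∫(-z*sin(4*z)) dz by parts with u = z, dv = (-sin(4*z)) dz, so v = cos(4*z)/4: now z*cos(4*z)/4 + ∫(-cos(4*z)/4) dz.
Step 2. Evaluate the standard form: now z*cos(4*z)/4 - sin(4*z)/16.
Answer: z*cos(4*z)/4 - sin(4*z)/16.


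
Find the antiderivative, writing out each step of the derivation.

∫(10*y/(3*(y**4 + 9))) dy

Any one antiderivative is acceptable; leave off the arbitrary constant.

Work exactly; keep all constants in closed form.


Step 1. Substitute u = y**2, turning ∫(10*y/(3*(y**4 + 9))) dy into ∫(5/(3*(u**2 + 9))) du: now ∫(5/(3*(u**2 + 9))) du.
Step 2. Evaluate the standard form: now 5*atan(u/3)/9.
Step 3. Substitute back u = y**2: now 5*atan(y**2/3)/9.
Answer: 5*atan(y**2/3)/9.


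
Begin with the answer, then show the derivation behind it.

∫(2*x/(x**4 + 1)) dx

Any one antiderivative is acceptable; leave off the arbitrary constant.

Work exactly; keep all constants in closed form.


The answer is atan(x**2).
Step 1. Substitute u = x**2, turning ∫(2*x/(x**4 + 1)) dx into ∫(1/(u**2 + 1)) du: now ∫(1/(u**2 + 1)) du.
Step 2. Evaluate the standard form: now atan(u).
Step 3. Substitute back u = x**2: now atan(x**2).
Answer: atan(x**2).


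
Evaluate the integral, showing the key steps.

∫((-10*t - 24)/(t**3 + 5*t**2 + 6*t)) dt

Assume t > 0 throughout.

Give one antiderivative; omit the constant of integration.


Step 1. Decompose ∫((-10*t - 24)/(t**3 + 5*t**2 + 6*t)) dt by partial fractions, (-10*t - 24)/(t**3 + 5*t**2 + 6*t) = 2/(t + 3) + 2/(t + 2) - 4/t: now ∫(-4/t) dt + ∫(2/(t + 2)) dt + ∫(2/(t + 3)) dt.
Step 2. Evaluate the standard form [assuming t > 0]: now -4*log(t) + ∫(2/(t + 2)) dt + ∫(2/(t + 3)) dt.
Step 3. Evaluate the standard form [assuming t > -3]: now -4*log(t) + 2*log(t + 3) + ∫(2/(t + 2)) dt.
Step 4. Evaluate the standard form [assuming t > -2]: now -4*log(t) + 2*log(t + 2) + 2*log(t + 3).
Answer: -4*log(t) + 2*log(t + 2) + 2*log(t + 3).


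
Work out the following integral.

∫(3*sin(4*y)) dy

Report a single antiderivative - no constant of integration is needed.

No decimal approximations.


Answer: -3*cos(4*y)/4.


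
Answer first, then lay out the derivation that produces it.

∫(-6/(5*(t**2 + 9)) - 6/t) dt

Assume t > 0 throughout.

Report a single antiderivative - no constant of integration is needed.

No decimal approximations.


The answer is -6*log(t) - 2*atan(t/3)/5.
Step 1. Rewrite: now ∫(-6/t) dt + ∫(-6/(5*(t**2 + 9))) dt.
Step 2. Evaluate the standard form [assuming t > 0]: now -6*log(t) + ∫(-6/(5*(t**2 + 9))) dt.
Step 3. Evaluate the standard form: now -6*log(t) - 2*atan(t/3)/5.
Answer: -6*log(t) - 2*atan(t/3)/5.


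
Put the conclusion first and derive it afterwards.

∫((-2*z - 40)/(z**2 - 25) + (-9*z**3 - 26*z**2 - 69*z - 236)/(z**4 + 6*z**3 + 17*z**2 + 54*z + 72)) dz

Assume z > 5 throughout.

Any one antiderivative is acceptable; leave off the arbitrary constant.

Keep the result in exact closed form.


The answer is -5*log(z - 5) - 5*log(z + 2) - 4*log(z + 4) + 3*log(z + 5) + 2*atan(z/3)/3.
Step 1. Rewrite: now ∫((-2*z - 40)/(z**2 - 25)) dz + ∫((-9*z**3 - 26*z**2 - 69*z - 236)/(z**4 + 6*z**3 + 17*z**2 + 54*z + 72)) dz.
Step 2. Decompose ∫((-9*z**3 - 26*z**2 - 69*z - 236)/(z**4 + 6*z**3 + 17*z**2 + 54*z + 72)) dz by partial fractions, (-9*z**3 - 26*z**2 - 69*z - 236)/(z**4 + 6*z**3 + 17*z**2 + 54*z + 72) = 2/(z**2 + 9) - 4/(z + 4) - 5/(z + 2): now ∫((-2*z - 40)/(z**2 - 25)) dz + ∫(-5/(z + 2)) dz + ∫(-4/(z + 4)) dz + ∫(2/(z**2 + 9)) dz.
Step 3. Evaluate the standard form [assuming z > -2]: now -5*log(z + 2) + ∫((-2*z - 40)/(z**2 - 25)) dz + ∫(-4/(z + 4)) dz + ∫(2/(z**2 + 9)) dz.
Step 4. Evaluate the standard form [assuming z > -4]: now -5*log(z + 2) - 4*log(z + 4) + ∫((-2*z - 40)/(z**2 - 25)) dz + ∫(2/(z**2 + 9)) dz.
Step 5. Evaluate the standard form: now -5*log(z + 2) - 4*log(z + 4) + 2*atan(z/3)/3 + ∫((-2*z - 40)/(z**2 - 25)) dz.
Step 6. Decompose ∫((-2*z - 40)/(z**2 - 25)) dz by partial fractions, (-2*z - 40)/(z**2 - 25) = 3/(z + 5) - 5/(z - 5): now -5*log(z + 2) - 4*log(z + 4) + 2*atan(z/3)/3 + ∫(-5/(z - 5)) dz + ∫(3/(z + 5)) dz.
Step 7. Evaluate the standard form [assuming z > -5]: now -5*log(z + 2) - 4*log(z + 4) + 3*log(z + 5) + 2*atan(z/3)/3 + ∫(-5/(z - 5)) dz.
Step 8. Evaluate the standard form [assuming z > 5]: now -5*log(z - 5) - 5*log(z + 2) - 4*log(z + 4) + 3*log(z + 5) + 2*atan(z/3)/3.
Answer: -5*log(z - 5) - 5*log(z + 2) - 4*log(z + 4) + 3*log(z + 5) + 2*atan(z/3)/3.


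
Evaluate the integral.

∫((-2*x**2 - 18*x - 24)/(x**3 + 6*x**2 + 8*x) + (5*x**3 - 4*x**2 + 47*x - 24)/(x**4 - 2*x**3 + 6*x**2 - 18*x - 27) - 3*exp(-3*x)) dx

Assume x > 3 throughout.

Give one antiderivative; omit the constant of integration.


Answer: -3*log(x) + 3*log(x - 3) + 2*log(x + 1) - log(x + 2) + 2*log(x + 4) - atan(x/3)/3 + exp(-3*x).


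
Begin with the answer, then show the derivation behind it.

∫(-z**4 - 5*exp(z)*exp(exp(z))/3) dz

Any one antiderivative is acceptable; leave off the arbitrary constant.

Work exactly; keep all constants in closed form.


The answer is -z**5/5 - 5*exp(exp(z))/3.
Step 1. Rewrite: now ∫(-z**4) dz + ∫(-5*exp(z)*exp(exp(z))/3) dz.
Step 2. Substitute u = exp(z), turning ∫(-5*exp(z)*exp(exp(z))/3) dz into ∫(-5*exp(u)/3) du: now ∫(-z**4) dz + ∫(-5*exp(u)/3) du.
Step 3. Evaluate the standard form: now -5*exp(u)/3 + ∫(-z**4) dz.
Step 4. Substitute back u = exp(z): now -5*exp(exp(z))/3 + ∫(-z**4) dz.
Step 5. Evaluate the standard form: now -z**5/5 - 5*exp(exp(z))/3.
Answer: -z**5/5 - 5*exp(exp(z))/3.


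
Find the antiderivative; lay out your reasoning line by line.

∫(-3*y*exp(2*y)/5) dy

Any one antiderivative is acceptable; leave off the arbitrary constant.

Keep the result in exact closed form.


Step 1. Integrate ∫(-3*y*exp(2*y)/5) dy by parts with u = y, dv = (-3*exp(2*y)/5) dy, so v = -3*exp(2*y)/10: now -3*y*exp(2*y)/10 + ∫(3*exp(2*y)/10) dy.
Step 2. Evaluate the standard form: now -3*y*exp(2*y)/10 + 3*exp(2*y)/20.
Answer: -3*y*exp(2*y)/10 + 3*exp(2*y)/20.


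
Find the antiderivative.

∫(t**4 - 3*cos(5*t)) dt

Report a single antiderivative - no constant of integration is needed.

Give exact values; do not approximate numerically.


Answer: t**5/5 - 3*sin(5*t)/5.


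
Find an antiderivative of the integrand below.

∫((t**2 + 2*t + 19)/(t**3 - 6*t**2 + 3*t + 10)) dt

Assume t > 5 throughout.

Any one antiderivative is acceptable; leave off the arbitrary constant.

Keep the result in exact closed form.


Answer: 3*log(t - 5) - 3*log(t - 2) + log(t + 1).


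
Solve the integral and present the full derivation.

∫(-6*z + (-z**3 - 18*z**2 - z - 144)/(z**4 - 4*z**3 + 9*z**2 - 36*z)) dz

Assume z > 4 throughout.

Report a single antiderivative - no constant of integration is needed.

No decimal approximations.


Step 1. Rewrite: now ∫(-6*z) dz + ∫((-z**3 - 18*z**2 - z - 144)/(z**4 - 4*z**3 + 9*z**2 - 36*z)) dz.
Step 2. Decompose ∫((-z**3 - 18*z**2 - z - 144)/(z**4 - 4*z**3 + 9*z**2 - 36*z)) dz by partial fractions, (-z**3 - 18*z**2 - z - 144)/(z**4 - 4*z**3 + 9*z**2 - 36*z) = -2/(z**2 + 9) - 5/(z - 4) + 4/z: now ∫(4/z) dz + ∫(-6*z) dz + ∫(-5/(z - 4)) dz + ∫(-2/(z**2 + 9)) dz.
Step 3. Evaluate the standard form [assuming z > 0]: now 4*log(z) + ∫(-6*z) dz + ∫(-5/(z - 4)) dz + ∫(-2/(z**2 + 9)) dz.
Step 4. Evaluate the standard form [assuming z > 4]: now 4*log(z) - 5*log(z - 4) + ∫(-6*z) dz + ∫(-2/(z**2 + 9)) dz.
Step 5. Evaluate the standard form: now 4*log(z) - 5*log(z - 4) - 2*atan(z/3)/3 + ∫(-6*z) dz.
Step 6. Evaluate the standard form: now -3*z**2 + 4*log(z) - 5*log(z - 4) - 2*atan(z/3)/3.
Answer: -3*z**2 + 4*log(z) - 5*log(z - 4) - 2*atan(z/3)/3.


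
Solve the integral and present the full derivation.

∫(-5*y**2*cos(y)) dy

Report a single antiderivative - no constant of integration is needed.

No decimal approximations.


Step 1. Integrate ∫(-5*y**2*cos(y)) dy by parts with u = y**2, dv = (-5*cos(y)) dy, so v = -5*sin(y): now -5*y**2*sin(y) + ∫(10*y*sin(y)) dy.
Step 2. Integrate ∫(10*y*sin(y)) dy by parts with u = y, dv = (10*sin(y)) dy, so v = -10*cos(y): now -5*y**2*sin(y) - 10*y*cos(y) + ∫(10*cos(y)) dy.
Step 3. Evaluate the standard form: now -5*y**2*sin(y) - 10*y*cos(y) + 10*sin(y).
Answer: -5*y**2*sin(y) - 10*y*cos(y) + 10*sin(y).


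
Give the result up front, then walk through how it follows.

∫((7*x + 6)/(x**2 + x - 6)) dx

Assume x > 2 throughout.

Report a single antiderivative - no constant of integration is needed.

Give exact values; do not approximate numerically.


The answer is 4*log(x - 2) + 3*log(x + 3).
Step 1. Decompose ∫((7*x + 6)/(x**2 + x - 6)) dx by partial fractions, (7*x + 6)/(x**2 + x - 6) = 3/(x + 3) + 4/(x - 2): now ∫(4/(x - 2)) dx + ∫(3/(x + 3)) dx.
Step 2. Evaluate the standard form [assuming x > 2]: now 4*log(x - 2) + ∫(3/(x + 3)) dx.
Step 3. Evaluate the standard form [assuming x > -3]: now 4*log(x - 2) + 3*log(x + 3).
Answer: 4*log(x - 2) + 3*log(x + 3).


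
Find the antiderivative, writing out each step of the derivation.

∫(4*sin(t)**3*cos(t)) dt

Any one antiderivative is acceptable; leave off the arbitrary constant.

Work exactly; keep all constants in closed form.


Step 1. Substitute u = sin(t), turning ∫(4*sin(t)**3*cos(t)) dt into ∫(4*u**3) du: now ∫(4*u**3) du.
Step 2. Evaluate the standard form: now u**4.
Step 3. Substitute back u = sin(t): now sin(t)**4.
Answer: sin(t)**4.


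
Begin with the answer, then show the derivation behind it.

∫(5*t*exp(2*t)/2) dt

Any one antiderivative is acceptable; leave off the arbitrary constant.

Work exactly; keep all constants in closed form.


The answer is 5*t*exp(2*t)/4 - 5*exp(2*t)/8.
Step 1. Integrate ∫(5*t*exp(2*t)/2) dt by parts with u = t, dv = (5*exp(2*t)/2) dt, so v = 5*exp(2*t)/4: now 5*t*exp(2*t)/4 + ∫(-5*exp(2*t)/4) dt.
Step 2. Evaluate the standard form: now 5*t*exp(2*t)/4 - 5*exp(2*t)/8.
Answer: 5*t*exp(2*t)/4 - 5*exp(2*t)/8.


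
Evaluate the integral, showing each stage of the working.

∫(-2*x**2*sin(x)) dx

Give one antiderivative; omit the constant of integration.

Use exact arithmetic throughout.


Step 1. Integrate ∫(-2*x**2*sin(x)) dx by parts with u = x**2, dv = (-2*sin(x)) dx, so v = 2*cos(x): now 2*x**2*cos(x) + ∫(-4*x*cos(x)) dx.
Step 2. Integrate ∫(-4*x*cos(x)) dx by parts with u = x, dv = (-4*cos(x)) dx, so v = -4*sin(x): now 2*x**2*cos(x) - 4*x*sin(x) + ∫(4*sin(x)) dx.
Step 3. Evaluate the standard form: now 2*x**2*cos(x) - 4*x*sin(x) - 4*cos(x).
Answer: 2*x**2*cos(x) - 4*x*sin(x) - 4*cos(x).


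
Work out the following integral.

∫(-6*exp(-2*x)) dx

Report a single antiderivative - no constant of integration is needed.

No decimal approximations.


Answer: 3*exp(-2*x).


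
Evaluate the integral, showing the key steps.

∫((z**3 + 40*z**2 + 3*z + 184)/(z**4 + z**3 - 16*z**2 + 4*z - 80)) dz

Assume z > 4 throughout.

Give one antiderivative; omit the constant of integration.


Step 1. Decompose ∫((z**3 + 40*z**2 + 3*z + 184)/(z**4 + z**3 - 16*z**2 + 4*z - 80)) dz by partial fractions, (z**3 + 40*z**2 + 3*z + 184)/(z**4 + z**3 - 16*z**2 + 4*z - 80) = -1/(z**2 + 4) - 4/(z + 5) + 5/(z - 4): now ∫(5/(z - 4)) dz + ∫(-4/(z + 5)) dz + ∫(-1/(z**2 + 4)) dz.
Step 2. Evaluate the standard form [assuming z > 4]: now 5*log(z - 4) + ∫(-4/(z + 5)) dz + ∫(-1/(z**2 + 4)) dz.
Step 3. Evaluate the standard form [assuming z > -5]: now 5*log(z - 4) - 4*log(z + 5) + ∫(-1/(z**2 + 4)) dz.
Step 4. Evaluate the standard form: now 5*log(z - 4) - 4*log(z + 5) - atan(z/2)/2.
Answer: 5*log(z - 4) - 4*log(z + 5) - atan(z/2)/2.


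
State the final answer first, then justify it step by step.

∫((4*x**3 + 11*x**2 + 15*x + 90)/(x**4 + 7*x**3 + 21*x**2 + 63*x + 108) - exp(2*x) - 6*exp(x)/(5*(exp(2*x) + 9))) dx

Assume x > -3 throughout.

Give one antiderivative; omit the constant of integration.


The answer is -exp(2*x)/2 + 2*log(x + 3) + 2*log(x + 4) - atan(x/3) - 2*atan(exp(x)/3)/5.
Step 1. Rewrite: now ∫(-6*exp(x)/(5*(exp(2*x) + 9))) dx + ∫((4*x**3 + 11*x**2 + 15*x + 90)/(x**4 + 7*x**3 + 21*x**2 + 63*x + 108)) dx + ∫(-exp(2*x)) dx.
Step 2. Substitute u = exp(x), turning ∫(-6*exp(x)/(5*(exp(2*x) + 9))) dx into ∫(-6/(5*(u**2 + 9))) du: now ∫((4*x**3 + 11*x**2 + 15*x + 90)/(x**4 + 7*x**3 + 21*x**2 + 63*x + 108)) dx + ∫(-6/(5*(u**2 + 9))) du + ∫(-exp(2*x)) dx.
Step 3. Evaluate the standard form: now -2*atan(u/3)/5 + ∫((4*x**3 + 11*x**2 + 15*x + 90)/(x**4 + 7*x**3 + 21*x**2 + 63*x + 108)) dx + ∫(-exp(2*x)) dx.
Step 4. Substitute back u = exp(x): now -2*atan(exp(x)/3)/5 + ∫((4*x**3 + 11*x**2 + 15*x + 90)/(x**4 + 7*x**3 + 21*x**2 + 63*x + 108)) dx + ∫(-exp(2*x)) dx.
Step 5. Decompose ∫((4*x**3 + 11*x**2 + 15*x + 90)/(x**4 + 7*x**3 + 21*x**2 + 63*x + 108)) dx by partial fractions, (4*x**3 + 11*x**2 + 15*x + 90)/(x**4 + 7*x**3 + 21*x**2 + 63*x + 108) = -3/(x**2 + 9) + 2/(x + 4) + 2/(x + 3): now -2*atan(exp(x)/3)/5 + ∫(2/(x + 3)) dx + ∫(2/(x + 4)) dx + ∫(-3/(x**2 + 9)) dx + ∫(-exp(2*x)) dx.
Step 6. Evaluate the standard form [assuming x > -3]: now 2*log(x + 3) - 2*atan(exp(x)/3)/5 + ∫(2/(x + 4)) dx + ∫(-3/(x**2 + 9)) dx + ∫(-exp(2*x)) dx.
Step 7. Evaluate the standard form [assuming x > -4]: now 2*log(x + 3) + 2*log(x + 4) - 2*atan(exp(x)/3)/5 + ∫(-3/(x**2 + 9)) dx + ∫(-exp(2*x)) dx.
Step 8. Evaluate the standard form: now 2*log(x + 3) + 2*log(x + 4) - atan(x/3) - 2*atan(exp(x)/3)/5 + ∫(-exp(2*x)) dx.
Step 9. Evaluate the standard form: now -exp(2*x)/2 + 2*log(x + 3) + 2*log(x + 4) - atan(x/3) - 2*atan(exp(x)/3)/5.
Answer: -exp(2*x)/2 + 2*log(x + 3) + 2*log(x + 4) - atan(x/3) - 2*atan(exp(x)/3)/5.


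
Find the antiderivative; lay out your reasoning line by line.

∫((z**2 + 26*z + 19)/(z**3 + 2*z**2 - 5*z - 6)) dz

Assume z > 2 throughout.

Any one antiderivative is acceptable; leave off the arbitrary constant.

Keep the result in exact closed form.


Step 1. Decompose ∫((z**2 + 26*z + 19)/(z**3 + 2*z**2 - 5*z - 6)) dz by partial fractions, (z**2 + 26*z + 19)/(z**3 + 2*z**2 - 5*z - 6) = -5/(z + 3) + 1/(z + 1) + 5/(z - 2): now ∫(5/(z - 2)) dz + ∫(1/(z + 1)) dz + ∫(-5/(z + 3)) dz.
Step 2. Evaluate the standard form [assuming z > 2]: now 5*log(z - 2) + ∫(1/(z + 1)) dz + ∫(-5/(z + 3)) dz.
Step 3. Evaluate the standard form [assuming z > -3]: now 5*log(z - 2) - 5*log(z + 3) + ∫(1/(z + 1)) dz.
Step 4. Evaluate the standard form [assuming z > -1]: now 5*log(z - 2) + log(z + 1) - 5*log(z + 3).
Answer: 5*log(z - 2) + log(z + 1) - 5*log(z + 3).


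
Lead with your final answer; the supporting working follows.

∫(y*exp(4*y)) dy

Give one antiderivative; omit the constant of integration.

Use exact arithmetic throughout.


The answer is y*exp(4*y)/4 - exp(4*y)/16.
Step 1. Integrate ∫(y*exp(4*y)) dy by parts with u = y, dv = (exp(4*y)) dy, so v = exp(4*y)/4: now y*exp(4*y)/4 + ∫(-exp(4*y)/4) dy.
Step 2. Evaluate the standard form: now y*exp(4*y)/4 - exp(4*y)/16.
Answer: y*exp(4*y)/4 - exp(4*y)/16.


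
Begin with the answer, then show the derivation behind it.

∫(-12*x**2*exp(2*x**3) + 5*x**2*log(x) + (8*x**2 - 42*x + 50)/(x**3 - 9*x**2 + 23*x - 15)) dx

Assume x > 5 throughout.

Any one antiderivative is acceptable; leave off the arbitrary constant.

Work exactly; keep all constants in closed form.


The answer is 5*x**3*log(x)/3 - 5*x**3/9 - 2*exp(2*x**3) + 5*log(x - 5) + log(x - 3) + 2*log(x - 1).
Step 1. Rewrite: now ∫(-12*x**2*exp(2*x**3)) dx + ∫(5*x**2*log(x)) dx + ∫((8*x**2 - 42*x + 50)/(x**3 - 9*x**2 + 23*x - 15)) dx.
Step 2. Substitute u = x**3, turning ∫(-12*x**2*exp(2*x**3)) dx into ∫(-4*exp(2*u)) du: now ∫(5*x**2*log(x)) dx + ∫((8*x**2 - 42*x + 50)/(x**3 - 9*x**2 + 23*x - 15)) dx + ∫(-4*exp(2*u)) du.
Step 3. Evaluate the standard form: now -2*exp(2*u) + ∫(5*x**2*log(x)) dx + ∫((8*x**2 - 42*x + 50)/(x**3 - 9*x**2 + 23*x - 15)) dx.
Step 4. Substitute back u = x**3: now -2*exp(2*x**3) + ∫(5*x**2*log(x)) dx + ∫((8*x**2 - 42*x + 50)/(x**3 - 9*x**2 + 23*x - 15)) dx.
Step 5. Integrate ∫(5*x**2*log(x)) dx by parts with u = log(x), dv = (5*x**2) dx, so v = 5*x**3/3 [assuming x > 0]: now 5*x**3*log(x)/3 - 2*exp(2*x**3) + ∫(-5*x**2/3) dx + ∫((8*x**2 - 42*x + 50)/(x**3 - 9*x**2 + 23*x - 15)) dx.
Step 6. Evaluate the standard form: now 5*x**3*log(x)/3 - 5*x**3/9 - 2*exp(2*x**3) + ∫((8*x**2 - 42*x + 50)/(x**3 - 9*x**2 + 23*x - 15)) dx.
Step 7. Decompose ∫((8*x**2 - 42*x + 50)/(x**3 - 9*x**2 + 23*x - 15)) dx by partial fractions, (8*x**2 - 42*x + 50)/(x**3 - 9*x**2 + 23*x - 15) = 2/(x - 1) + 1/(x - 3) + 5/(x - 5): now 5*x**3*log(x)/3 - 5*x**3/9 - 2*exp(2*x**3) + ∫(5/(x - 5)) dx + ∫(1/(x - 3)) dx + ∫(2/(x - 1)) dx.
Step 8. Evaluate the standard form [assuming x > 1]: now 5*x**3*log(x)/3 - 5*x**3/9 - 2*exp(2*x**3) + 2*log(x - 1) + ∫(5/(x - 5)) dx + ∫(1/(x - 3)) dx.
Step 9. Evaluate the standard form [assuming x > 5]: now 5*x**3*log(x)/3 - 5*x**3/9 - 2*exp(2*x**3) + 5*log(x - 5) + 2*log(x - 1) + ∫(1/(x - 3)) dx.
Step 10. Evaluate the standard form [assuming x > 3]: now 5*x**3*log(x)/3 - 5*x**3/9 - 2*exp(2*x**3) + 5*log(x - 5) + log(x - 3) + 2*log(x - 1).
Answer: 5*x**3*log(x)/3 - 5*x**3/9 - 2*exp(2*x**3) + 5*log(x - 5) + log(x - 3) + 2*log(x - 1).


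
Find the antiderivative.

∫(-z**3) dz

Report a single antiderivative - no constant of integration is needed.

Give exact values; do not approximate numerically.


Answer: -z**4/4.


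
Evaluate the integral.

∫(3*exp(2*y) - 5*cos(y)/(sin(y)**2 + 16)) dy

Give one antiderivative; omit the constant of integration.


Answer: 3*exp(2*y)/2 - 5*atan(sin(y)/4)/4.


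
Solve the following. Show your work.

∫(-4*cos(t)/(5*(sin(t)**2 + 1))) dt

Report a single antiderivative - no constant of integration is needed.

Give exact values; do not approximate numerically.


Step 1. Substitute u = sin(t), turning ∫(-4*cos(t)/(5*(sin(t)**2 + 1))) dt into ∫(-4/(5*(u**2 + 1))) du: now ∫(-4/(5*(u**2 + 1))) du.
Step 2. Evaluate the standard form: now -4*atan(u)/5.
Step 3. Substitute back u = sin(t): now -4*atan(sin(t))/5.
Answer: -4*atan(sin(t))/5.


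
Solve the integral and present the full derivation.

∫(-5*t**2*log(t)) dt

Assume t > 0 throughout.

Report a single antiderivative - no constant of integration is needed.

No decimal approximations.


Step 1. Integrate ∫(-5*t**2*log(t)) dt by parts with u = log(t), dv = (-5*t**2) dt, so v = -5*t**3/3 [assuming t > 0]: now -5*t**3*log(t)/3 + ∫(5*t**2/3) dt.
Step 2. Evaluate the standard form: now -5*t**3*log(t)/3 + 5*t**3/9.
Answer: -5*t**3*log(t)/3 + 5*t**3/9.


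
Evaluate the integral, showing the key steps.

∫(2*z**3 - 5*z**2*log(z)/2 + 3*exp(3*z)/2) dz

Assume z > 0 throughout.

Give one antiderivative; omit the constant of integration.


Step 1. Rewrite: now ∫(2*z**3) dz + ∫(-5*z**2*log(z)/2) dz + ∫(3*exp(3*z)/2) dz.
Step 2. Evaluate the standard form: now z**4/2 + ∫(-5*z**2*log(z)/2) dz + ∫(3*exp(3*z)/2) dz.
Step 3. Evaluate the standard form: now z**4/2 + exp(3*z)/2 + ∫(-5*z**2*log(z)/2) dz.
Step 4. Integrate ∫(-5*z**2*log(z)/2) dz by parts with u = log(z), dv = (-5*z**2/2) dz, so v = -5*z**3/6 [assuming z > 0]: now z**4/2 - 5*z**3*log(z)/6 + exp(3*z)/2 + ∫(5*z**2/6) dz.
Step 5. Evaluate the standard form: now z**4/2 - 5*z**3*log(z)/6 + 5*z**3/18 + exp(3*z)/2.
Answer: z**4/2 - 5*z**3*log(z)/6 + 5*z**3/18 + exp(3*z)/2.


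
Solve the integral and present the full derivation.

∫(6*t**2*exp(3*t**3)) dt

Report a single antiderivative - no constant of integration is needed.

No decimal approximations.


Step 1. Substitute u = t**3, turning ∫(6*t**2*exp(3*t**3)) dt into ∫(2*exp(3*u)) du: now ∫(2*exp(3*u)) du.
Step 2. Evaluate the standard form: now 2*exp(3*u)/3.
Step 3. Substitute back u = t**3: now 2*exp(3*t**3)/3.
Answer: 2*exp(3*t**3)/3.


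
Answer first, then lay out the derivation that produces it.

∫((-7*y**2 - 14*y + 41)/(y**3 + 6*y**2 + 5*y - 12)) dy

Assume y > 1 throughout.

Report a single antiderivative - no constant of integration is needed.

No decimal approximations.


The answer is log(y - 1) - 5*log(y + 3) - 3*log(y + 4).
Step 1. Decompose ∫((-7*y**2 - 14*y + 41)/(y**3 + 6*y**2 + 5*y - 12)) dy by partial fractions, (-7*y**2 - 14*y + 41)/(y**3 + 6*y**2 + 5*y - 12) = -3/(y + 4) - 5/(y + 3) + 1/(y - 1): now ∫(1/(y - 1)) dy + ∫(-5/(y + 3)) dy + ∫(-3/(y + 4)) dy.
Step 2. Evaluate the standard form [assuming y > 1]: now log(y - 1) + ∫(-5/(y + 3)) dy + ∫(-3/(y + 4)) dy.
Step 3. Evaluate the standard form [assuming y > -4]: now log(y - 1) - 3*log(y + 4) + ∫(-5/(y + 3)) dy.
Step 4. Evaluate the standard form [assuming y > -3]: now log(y - 1) - 5*log(y + 3) - 3*log(y + 4).
Answer: log(y - 1) - 5*log(y + 3) - 3*log(y + 4).


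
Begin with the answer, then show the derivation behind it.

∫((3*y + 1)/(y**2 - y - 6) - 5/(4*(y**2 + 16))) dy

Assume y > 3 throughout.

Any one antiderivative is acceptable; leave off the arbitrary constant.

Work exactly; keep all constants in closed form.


The answer is 2*log(y - 3) + log(y + 2) - 5*atan(y/4)/16.
Step 1. Rewrite: now ∫((3*y + 1)/(y**2 - y - 6)) dy + ∫(-5/(4*(y**2 + 16))) dy.
Step 2. Evaluate the standard form: now -5*atan(y/4)/16 + ∫((3*y + 1)/(y**2 - y - 6)) dy.
Step 3. Decompose ∫((3*y + 1)/(y**2 - y - 6)) dy by partial fractions, (3*y + 1)/(y**2 - y - 6) = 1/(y + 2) + 2/(y - 3): now -5*atan(y/4)/16 + ∫(2/(y - 3)) dy + ∫(1/(y + 2)) dy.
Step 4. Evaluate the standard form [assuming y > -2]: now log(y + 2) - 5*atan(y/4)/16 + ∫(2/(y - 3)) dy.
Step 5. Evaluate the standard form [assuming y > 3]: now 2*log(y - 3) + log(y + 2) - 5*atan(y/4)/16.
Answer: 2*log(y - 3) + log(y + 2) - 5*atan(y/4)/16.


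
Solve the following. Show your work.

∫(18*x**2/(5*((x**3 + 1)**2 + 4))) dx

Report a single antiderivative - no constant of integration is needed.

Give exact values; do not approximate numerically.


Step 1. Substitute u = x**3 + 1, turning ∫(18*x**2/(5*((x**3 + 1)**2 + 4))) dx into ∫(6/(5*(u**2 + 4))) du: now ∫(6/(5*(u**2 + 4))) du.
Step 2. Evaluate the standard form: now 3*atan(u/2)/5.
Step 3. Substitute back u = x**3 + 1: now 3*atan(x**3/2 + 1/2)/5.
Answer: 3*atan(x**3/2 + 1/2)/5.


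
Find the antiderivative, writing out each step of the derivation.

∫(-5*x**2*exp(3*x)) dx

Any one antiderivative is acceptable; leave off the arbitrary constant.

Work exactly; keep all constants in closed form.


Step 1. Integrate ∫(-5*x**2*exp(3*x)) dx by parts with u = x**2, dv = (-5*exp(3*x)) dx, so v = -5*exp(3*x)/3: now -5*x**2*exp(3*x)/3 + ∫(10*x*exp(3*x)/3) dx.
Step 2. Integrate ∫(10*x*exp(3*x)/3) dx by parts with u = x, dv = (10*exp(3*x)/3) dx, so v = 10*exp(3*x)/9: now -5*x**2*exp(3*x)/3 + 10*x*exp(3*x)/9 + ∫(-10*exp(3*x)/9) dx.
Step 3. Evaluate the standard form: now -5*x**2*exp(3*x)/3 + 10*x*exp(3*x)/9 - 10*exp(3*x)/27.
Answer: -5*x**2*exp(3*x)/3 + 10*x*exp(3*x)/9 - 10*exp(3*x)/27.


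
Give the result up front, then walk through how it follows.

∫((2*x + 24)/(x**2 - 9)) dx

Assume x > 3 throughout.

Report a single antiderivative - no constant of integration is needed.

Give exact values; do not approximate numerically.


The answer is 5*log(x - 3) - 3*log(x + 3).
Step 1. Decompose ∫((2*x + 24)/(x**2 - 9)) dx by partial fractions, (2*x + 24)/(x**2 - 9) = -3/(x + 3) + 5/(x - 3): now ∫(5/(x - 3)) dx + ∫(-3/(x + 3)) dx.
Step 2. Evaluate the standard form [assuming x > 3]: now 5*log(x - 3) + ∫(-3/(x + 3)) dx.
Step 3. Evaluate the standard form [assuming x > -3]: now 5*log(x - 3) - 3*log(x + 3).
Answer: 5*log(x - 3) - 3*log(x + 3).


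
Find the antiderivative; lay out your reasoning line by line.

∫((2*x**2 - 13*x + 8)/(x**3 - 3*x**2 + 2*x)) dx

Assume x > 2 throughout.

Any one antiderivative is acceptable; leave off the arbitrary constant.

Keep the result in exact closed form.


Step 1. Decompose ∫((2*x**2 - 13*x + 8)/(x**3 - 3*x**2 + 2*x)) dx by partial fractions, (2*x**2 - 13*x + 8)/(x**3 - 3*x**2 + 2*x) = 3/(x - 1) - 5/(x - 2) + 4/x: now ∫(4/x) dx + ∫(-5/(x - 2)) dx + ∫(3/(x - 1)) dx.
Step 2. Evaluate the standard form [assuming x > 2]: now -5*log(x - 2) + ∫(4/x) dx + ∫(3/(x - 1)) dx.
Step 3. Evaluate the standard form [assuming x > 1]: now -5*log(x - 2) + 3*log(x - 1) + ∫(4/x) dx.
Step 4. Evaluate the standard form [assuming x > 0]: now 4*log(x) - 5*log(x - 2) + 3*log(x - 1).
Answer: 4*log(x) - 5*log(x - 2) + 3*log(x - 1).


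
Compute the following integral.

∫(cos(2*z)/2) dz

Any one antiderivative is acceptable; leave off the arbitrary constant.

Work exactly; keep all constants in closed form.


Answer: sin(2*z)/4.


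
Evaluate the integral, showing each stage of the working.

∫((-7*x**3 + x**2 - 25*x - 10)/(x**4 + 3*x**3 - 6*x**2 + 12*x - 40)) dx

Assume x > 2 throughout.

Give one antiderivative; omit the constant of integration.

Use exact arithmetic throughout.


Step 1. Decompose ∫((-7*x**3 + x**2 - 25*x - 10)/(x**4 + 3*x**3 - 6*x**2 + 12*x - 40)) dx by partial fractions, (-7*x**3 + x**2 - 25*x - 10)/(x**4 + 3*x**3 - 6*x**2 + 12*x - 40) = 1/(x**2 + 4) - 5/(x + 5) - 2/(x - 2): now ∫(-2/(x - 2)) dx + ∫(-5/(x + 5)) dx + ∫(1/(x**2 + 4)) dx.
Step 2. Evaluate the standard form [assuming x > -5]: now -5*log(x + 5) + ∫(-2/(x - 2)) dx + ∫(1/(x**2 + 4)) dx.
Step 3. Evaluate the standard form [assuming x > 2]: now -2*log(x - 2) - 5*log(x + 5) + ∫(1/(x**2 + 4)) dx.
Step 4. Evaluate the standard form: now -2*log(x - 2) - 5*log(x + 5) + atan(x/2)/2.
Answer: -2*log(x - 2) - 5*log(x + 5) + atan(x/2)/2.


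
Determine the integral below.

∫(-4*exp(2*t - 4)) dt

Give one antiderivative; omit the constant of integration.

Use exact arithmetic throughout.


Answer: -2*exp(2*t - 4).


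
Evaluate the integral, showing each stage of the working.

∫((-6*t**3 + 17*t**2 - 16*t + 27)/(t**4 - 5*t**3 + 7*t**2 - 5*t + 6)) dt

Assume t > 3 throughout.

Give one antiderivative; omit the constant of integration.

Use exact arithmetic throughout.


Step 1. Decompose ∫((-6*t**3 + 17*t**2 - 16*t + 27)/(t**4 - 5*t**3 + 7*t**2 - 5*t + 6)) dt by partial fractions, (-6*t**3 + 17*t**2 - 16*t + 27)/(t**4 - 5*t**3 + 7*t**2 - 5*t + 6) = 2/(t**2 + 1) - 3/(t - 2) - 3/(t - 3): now ∫(-3/(t - 3)) dt + ∫(-3/(t - 2)) dt + ∫(2/(t**2 + 1)) dt.
Step 2. Evaluate the standard form [assuming t > 3]: now -3*log(t - 3) + ∫(-3/(t - 2)) dt + ∫(2/(t**2 + 1)) dt.
Step 3. Evaluate the standard form [assuming t > 2]: now -3*log(t - 3) - 3*log(t - 2) + ∫(2/(t**2 + 1)) dt.
Step 4. Evaluate the standard form: now -3*log(t - 3) - 3*log(t - 2) + 2*atan(t).
Answer: -3*log(t - 3) - 3*log(t - 2) + 2*atan(t).


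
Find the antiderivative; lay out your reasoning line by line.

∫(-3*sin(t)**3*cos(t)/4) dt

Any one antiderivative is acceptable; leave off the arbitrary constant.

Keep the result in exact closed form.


Step 1. Substitute u = sin(t), turning ∫(-3*sin(t)**3*cos(t)/4) dt into ∫(-3*u**3/4) du: now ∫(-3*u**3/4) du.
Step 2. Evaluate the standard form: now -3*u**4/16.
Step 3. Substitute back u = sin(t): now -3*sin(t)**4/16.
Answer: -3*sin(t)**4/16.


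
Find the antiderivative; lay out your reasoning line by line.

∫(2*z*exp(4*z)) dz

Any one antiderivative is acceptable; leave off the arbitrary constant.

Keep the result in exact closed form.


Step 1. Integrate ∫(2*z*exp(4*z)) dz by parts with u = z, dv = (2*exp(4*z)) dz, so v = exp(4*z)/2: now z*exp(4*z)/2 + ∫(-exp(4*z)/2) dz.
Step 2. Evaluate the standard form: now z*exp(4*z)/2 - exp(4*z)/8.
Answer: z*exp(4*z)/2 - exp(4*z)/8.


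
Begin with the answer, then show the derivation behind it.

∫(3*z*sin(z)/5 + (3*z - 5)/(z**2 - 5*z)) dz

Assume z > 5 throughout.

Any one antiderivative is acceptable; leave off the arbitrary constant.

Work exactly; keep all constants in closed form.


The answer is -3*z*cos(z)/5 + log(z) + 2*log(z - 5) + 3*sin(z)/5.
Step 1. Rewrite: now ∫(3*z*sin(z)/5) dz + ∫((3*z - 5)/(z**2 - 5*z)) dz.
Step 2. Integrate ∫(3*z*sin(z)/5) dz by parts with u = z, dv = (3*sin(z)/5) dz, so v = -3*cos(z)/5: now -3*z*cos(z)/5 + ∫((3*z - 5)/(z**2 - 5*z)) dz + ∫(3*cos(z)/5) dz.
Step 3. Evaluate the standard form: now -3*z*cos(z)/5 + 3*sin(z)/5 + ∫((3*z - 5)/(z**2 - 5*z)) dz.
Step 4. Decompose ∫((3*z - 5)/(z**2 - 5*z)) dz by partial fractions, (3*z - 5)/(z**2 - 5*z) = 2/(z - 5) + 1/z: now -3*z*cos(z)/5 + 3*sin(z)/5 + ∫(1/z) dz + ∫(2/(z - 5)) dz.
Step 5. Evaluate the standard form [assuming z > 5]: now -3*z*cos(z)/5 + 2*log(z - 5) + 3*sin(z)/5 + ∫(1/z) dz.
Step 6. Evaluate the standard form [assuming z > 0]: now -3*z*cos(z)/5 + log(z) + 2*log(z - 5) + 3*sin(z)/5.
Answer: -3*z*cos(z)/5 + log(z) + 2*log(z - 5) + 3*sin(z)/5.


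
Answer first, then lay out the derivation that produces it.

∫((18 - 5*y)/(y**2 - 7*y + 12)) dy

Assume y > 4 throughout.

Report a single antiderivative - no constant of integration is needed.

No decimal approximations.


The answer is -2*log(y - 4) - 3*log(y - 3).
Step 1. Decompose ∫((18 - 5*y)/(y**2 - 7*y + 12)) dy by partial fractions, (18 - 5*y)/(y**2 - 7*y + 12) = -3/(y - 3) - 2/(y - 4): now ∫(-2/(y - 4)) dy + ∫(-3/(y - 3)) dy.
Step 2. Evaluate the standard form [assuming y > 4]: now -2*log(y - 4) + ∫(-3/(y - 3)) dy.
Step 3. Evaluate the standard form [assuming y > 3]: now -2*log(y - 4) - 3*log(y - 3).
Answer: -2*log(y - 4) - 3*log(y - 3).


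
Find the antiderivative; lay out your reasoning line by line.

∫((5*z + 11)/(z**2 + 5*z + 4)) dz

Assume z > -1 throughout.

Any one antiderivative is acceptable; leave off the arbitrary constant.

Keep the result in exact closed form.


Step 1. Decompose ∫((5*z + 11)/(z**2 + 5*z + 4)) dz by partial fractions, (5*z + 11)/(z**2 + 5*z + 4) = 3/(z + 4) + 2/(z + 1): now ∫(2/(z + 1)) dz + ∫(3/(z + 4)) dz.
Step 2. Evaluate the standard form [assuming z > -1]: now 2*log(z + 1) + ∫(3/(z + 4)) dz.
Step 3. Evaluate the standard form [assuming z > -4]: now 2*log(z + 1) + 3*log(z + 4).
Answer: 2*log(z + 1) + 3*log(z + 4).


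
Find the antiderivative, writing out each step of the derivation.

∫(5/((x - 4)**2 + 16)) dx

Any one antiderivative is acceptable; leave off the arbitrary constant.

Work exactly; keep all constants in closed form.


Step 1. Substitute u = x - 4, turning ∫(5/((x - 4)**2 + 16)) dx into ∫(5/(u**2 + 16)) du: now ∫(5/(u**2 + 16)) du.
Step 2. Evaluate the standard form: now 5*atan(u/4)/4.
Step 3. Substitute back u = x - 4: now 5*atan(x/4 - 1)/4.
Answer: 5*atan(x/4 - 1)/4.


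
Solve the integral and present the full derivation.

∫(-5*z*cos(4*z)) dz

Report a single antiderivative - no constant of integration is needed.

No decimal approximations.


Step 1. Integrate ∫(-5*z*cos(4*z)) dz by parts with u = z, dv = (-5*cos(4*z)) dz, so v = -5*sin(4*z)/4: now -5*z*sin(4*z)/4 + ∫(5*sin(4*z)/4) dz.
Step 2. Evaluate the standard form: now -5*z*sin(4*z)/4 - 5*cos(4*z)/16.
Answer: -5*z*sin(4*z)/4 - 5*cos(4*z)/16.


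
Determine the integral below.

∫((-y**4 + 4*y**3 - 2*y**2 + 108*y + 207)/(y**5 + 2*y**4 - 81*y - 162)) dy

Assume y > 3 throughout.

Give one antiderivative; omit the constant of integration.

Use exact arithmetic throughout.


Answer: log(y - 3) + log(y + 2) - 3*log(y + 3) - 4*atan(y/3)/3.


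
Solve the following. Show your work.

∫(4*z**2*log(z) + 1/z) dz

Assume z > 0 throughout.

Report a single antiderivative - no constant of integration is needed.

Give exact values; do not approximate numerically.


Step 1. Rewrite: now ∫(1/z) dz + ∫(4*z**2*log(z)) dz.
Step 2. Evaluate the standard form [assuming z > 0]: now log(z) + ∫(4*z**2*log(z)) dz.
Step 3. Integrate ∫(4*z**2*log(z)) dz by parts with u = log(z), dv = (4*z**2) dz, so v = 4*z**3/3 [assuming z > 0]: now 4*z**3*log(z)/3 + log(z) + ∫(-4*z**2/3) dz.
Step 4. Evaluate the standard form: now 4*z**3*log(z)/3 - 4*z**3/9 + log(z).
Answer: 4*z**3*log(z)/3 - 4*z**3/9 + log(z).
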